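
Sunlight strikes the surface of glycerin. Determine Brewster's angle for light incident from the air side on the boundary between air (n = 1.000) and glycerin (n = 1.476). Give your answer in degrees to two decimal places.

Here n₂/n₁ = 1.476/1.000 = 1.4760, and Brewster's law gives tan θ_B = n₂/n₁.
θ_B = arctan(1.4760) = 55.88°.

θ_B ≈ 55.88°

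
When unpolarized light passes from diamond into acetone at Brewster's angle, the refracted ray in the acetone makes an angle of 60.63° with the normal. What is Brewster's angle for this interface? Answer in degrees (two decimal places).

θ_B ≈ 29.37°

Brewster's condition makes the reflected and refracted beams perpendicular: θ_B + θ_t = 90°.
So θ_B = 90° − θ_t = 90° − 60.63° = 29.37°.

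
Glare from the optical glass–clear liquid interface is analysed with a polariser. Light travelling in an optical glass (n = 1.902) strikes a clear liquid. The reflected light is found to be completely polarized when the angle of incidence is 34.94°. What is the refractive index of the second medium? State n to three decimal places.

At Brewster's angle, tan θ_B = n₂/n₁ with n₁ on the incident side (an optical glass) and n₂ on the transmitted side (a clear liquid).
n₂ = n₁ tan θ_B = 1.902 × tan 34.94° = 1.329.

n ≈ 1.329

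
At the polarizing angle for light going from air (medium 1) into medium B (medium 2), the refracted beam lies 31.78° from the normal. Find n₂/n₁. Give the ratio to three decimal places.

n₂/n₁ ≈ 1.614

At Brewster incidence θ_B = 90° − θ_t = 90° − 31.78° = 58.22°.
tan θ_B = n₂/n₁, so n₂/n₁ = tan 58.22° = 1.614.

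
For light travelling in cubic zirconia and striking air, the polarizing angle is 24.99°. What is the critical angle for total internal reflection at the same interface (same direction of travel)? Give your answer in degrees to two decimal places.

n₂/n₁ = tan 24.99° = 0.4661; the critical angle satisfies sin θ_c = n₂/n₁.
θ_c = arcsin(0.4661) = 27.78°.

θ_c ≈ 27.78°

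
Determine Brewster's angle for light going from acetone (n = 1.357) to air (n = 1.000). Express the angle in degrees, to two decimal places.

θ_B ≈ 36.39°

tan θ_B = n₂/n₁ = 1.000/1.357 = 0.7369. Taking the arctangent, θ_B = 36.39°.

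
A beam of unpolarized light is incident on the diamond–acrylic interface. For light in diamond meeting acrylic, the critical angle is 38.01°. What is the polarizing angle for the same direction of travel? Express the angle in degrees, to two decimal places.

θ_B ≈ 31.62°

At the critical angle sin θ_c = n₂/n₁, giving n₂/n₁ = sin 38.01° = 0.6158.
Then tan θ_B = n₂/n₁ = 0.6158, so θ_B = arctan 0.6158 = 31.62°.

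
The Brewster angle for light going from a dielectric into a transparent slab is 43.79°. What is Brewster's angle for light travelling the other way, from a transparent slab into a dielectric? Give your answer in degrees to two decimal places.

θ_B' ≈ 46.21°

Reversing the direction swaps n₁ and n₂, so tan θ_B' = 1/tan θ_B and θ_B' = 90° − θ_B.
Hence θ_B' = 90° − 43.79° = 46.21°.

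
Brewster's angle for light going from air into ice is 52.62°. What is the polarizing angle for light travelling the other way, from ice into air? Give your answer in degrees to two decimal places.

θ_B' ≈ 37.38°

tan θ_B' = n₁/n₂ = 1/tan θ_B, so θ_B' = 90° − θ_B.
θ_B' = 90° − 52.62° = 37.38°.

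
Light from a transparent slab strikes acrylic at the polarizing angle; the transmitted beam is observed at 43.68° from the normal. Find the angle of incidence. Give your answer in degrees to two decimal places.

Since the reflected and refracted rays are at right angles at the polarizing angle, θ_B + θ_t = 90°.
θ_B = 90° − 43.68° = 46.32°.

θ_B ≈ 46.32°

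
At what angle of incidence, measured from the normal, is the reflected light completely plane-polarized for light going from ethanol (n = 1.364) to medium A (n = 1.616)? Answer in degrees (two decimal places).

θ_B ≈ 49.83°

At Brewster's angle the reflected and refracted rays are perpendicular, which with Snell's law gives tan θ_B = n₂/n₁.
Brewster's condition: tan θ_B = n₂/n₁ = 1.616/1.364 = 1.1848.
θ_B = arctan(1.1848) = 49.83°.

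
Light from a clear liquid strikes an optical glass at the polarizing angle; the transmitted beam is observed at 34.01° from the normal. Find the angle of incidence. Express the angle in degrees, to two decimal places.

At Brewster's angle the reflected and refracted rays are perpendicular, so θ_B + θ_t = 90°.
θ_B = 90° − 34.01° = 55.99°.

θ_B ≈ 55.99°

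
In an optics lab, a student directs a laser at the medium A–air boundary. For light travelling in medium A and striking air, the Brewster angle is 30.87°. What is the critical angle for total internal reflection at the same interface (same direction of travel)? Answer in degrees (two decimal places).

θ_c ≈ 36.71°

n₂/n₁ = tan 30.87° = 0.5978; the critical angle satisfies sin θ_c = n₂/n₁.
θ_c = arcsin(0.5978) = 36.71°.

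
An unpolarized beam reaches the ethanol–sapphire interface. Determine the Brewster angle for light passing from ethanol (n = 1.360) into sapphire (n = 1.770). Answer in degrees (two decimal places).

tan θ_B = n₂/n₁ = 1.770/1.360 = 1.3015.
θ_B = arctan(1.3015) = 52.46°.

θ_B ≈ 52.46°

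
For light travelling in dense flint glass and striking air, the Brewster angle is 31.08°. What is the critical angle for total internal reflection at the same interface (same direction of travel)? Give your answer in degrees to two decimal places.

From Brewster, n₂/n₁ = tan θ_B = tan 31.08° = 0.6028.
Then sin θ_c = n₂/n₁ = 0.6028, so θ_c = arcsin 0.6028 = 37.07°.

θ_c ≈ 37.07°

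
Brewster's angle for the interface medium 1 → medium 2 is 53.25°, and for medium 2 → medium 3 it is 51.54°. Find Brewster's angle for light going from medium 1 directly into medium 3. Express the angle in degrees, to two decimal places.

Each Brewster angle gives a ratio: n₂/n₁ = tan 53.25° = 1.3392, n₃/n₂ = tan 51.54° = 1.2590.
n₃/n₁ = 1.6860. Then tan θ_B(1→3) = n₃/n₁, so θ_B(1→3) = arctan(1.6860) = 59.33°.

θ_B ≈ 59.33°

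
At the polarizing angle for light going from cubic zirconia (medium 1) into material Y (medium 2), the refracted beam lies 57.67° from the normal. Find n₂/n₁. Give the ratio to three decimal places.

At Brewster incidence θ_B = 90° − θ_t = 90° − 57.67° = 32.33°.
Then n₂/n₁ = tan θ_B = tan 32.33° = 0.633.

n₂/n₁ ≈ 0.633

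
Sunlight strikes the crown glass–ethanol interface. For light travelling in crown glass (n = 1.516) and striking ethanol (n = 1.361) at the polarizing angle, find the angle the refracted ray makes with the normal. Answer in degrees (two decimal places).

tan θ_B = n₂/n₁ = 1.361/1.516 = 0.8978, so θ_B = 41.92°.
Since θ_B + θ_t = 90° at Brewster incidence, θ_t = 90° − 41.92° = 48.08°.

θ_t ≈ 48.08°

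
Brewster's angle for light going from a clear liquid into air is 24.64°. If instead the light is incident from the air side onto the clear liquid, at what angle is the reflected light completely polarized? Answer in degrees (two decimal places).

θ_B' ≈ 65.36°

tan θ_B' = n₁/n₂ = 1/tan θ_B, so θ_B' = 90° − θ_B.
θ_B' = 90° − 24.64° = 65.36°.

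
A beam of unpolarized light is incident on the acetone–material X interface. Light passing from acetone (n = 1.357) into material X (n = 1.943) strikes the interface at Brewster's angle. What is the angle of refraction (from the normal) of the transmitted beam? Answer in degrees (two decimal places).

First find Brewster's angle: tan θ_B = 1.943/1.357 = 1.4318, giving θ_B = 55.07°.
At Brewster's angle the reflected and refracted rays are perpendicular, so θ_t = 90° − θ_B = 90° − 55.07° = 34.93°.

θ_t ≈ 34.93°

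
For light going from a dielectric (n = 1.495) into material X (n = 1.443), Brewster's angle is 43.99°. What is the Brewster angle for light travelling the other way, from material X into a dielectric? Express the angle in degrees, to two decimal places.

tan θ_B' = n₁/n₂ = 1/tan θ_B, so θ_B' = 90° − θ_B.
θ_B' = 90° − 43.99° = 46.01°.

θ_B' ≈ 46.01°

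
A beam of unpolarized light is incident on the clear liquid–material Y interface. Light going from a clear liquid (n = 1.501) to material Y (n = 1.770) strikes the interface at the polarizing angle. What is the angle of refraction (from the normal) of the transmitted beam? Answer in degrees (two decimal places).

First find Brewster's angle: tan θ_B = 1.770/1.501 = 1.1792, giving θ_B = 49.70°.
Since θ_B + θ_t = 90° at Brewster incidence, θ_t = 90° − 49.70° = 40.30°.

θ_t ≈ 40.30°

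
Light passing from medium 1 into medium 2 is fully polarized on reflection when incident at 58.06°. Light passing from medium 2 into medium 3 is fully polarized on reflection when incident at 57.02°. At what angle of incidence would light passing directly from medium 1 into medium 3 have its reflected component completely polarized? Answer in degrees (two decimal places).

n₂/n₁ = tan 58.06° = 1.6041 and n₃/n₂ = tan 57.02° = 1.5410.
Multiplying, n₃/n₁ = 1.6041 × 1.5410 = 2.4719, and θ_B(1→3) = arctan 2.4719 = 67.97°.

θ_B ≈ 67.97°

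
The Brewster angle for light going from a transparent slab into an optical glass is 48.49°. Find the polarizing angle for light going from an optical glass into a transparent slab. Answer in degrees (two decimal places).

The two Brewster angles are complementary: θ_B' = 90° − θ_B = 90° − 48.49° = 41.51°.

θ_B' ≈ 41.51°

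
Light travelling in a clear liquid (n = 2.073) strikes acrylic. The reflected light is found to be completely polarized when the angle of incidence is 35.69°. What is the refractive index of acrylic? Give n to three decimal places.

Brewster's law: tan θ_B = n₂/n₁ (light incident in a clear liquid, refracted into acrylic).
n₂ = n₁ tan θ_B = 2.073 × tan 35.69° = 1.489.

n ≈ 1.489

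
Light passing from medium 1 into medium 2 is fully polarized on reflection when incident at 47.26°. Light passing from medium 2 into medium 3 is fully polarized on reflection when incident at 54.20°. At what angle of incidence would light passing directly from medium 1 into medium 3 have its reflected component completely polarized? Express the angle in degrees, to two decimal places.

n₂/n₁ = tan 47.26° = 1.0822 and n₃/n₂ = tan 54.20° = 1.3865.
So n₃/n₁ = (n₂/n₁)(n₃/n₂) = 1.0822 × 1.3865 = 1.5005.
θ_B(1→3) = arctan(1.5005) = 56.32°.

θ_B ≈ 56.32°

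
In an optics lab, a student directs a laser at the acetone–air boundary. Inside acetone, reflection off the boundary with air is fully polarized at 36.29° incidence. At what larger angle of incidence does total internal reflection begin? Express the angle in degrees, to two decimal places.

From Brewster, n₂/n₁ = tan θ_B = tan 36.29° = 0.7343.
Then sin θ_c = n₂/n₁ = 0.7343, so θ_c = arcsin 0.7343 = 47.25°.

θ_c ≈ 47.25°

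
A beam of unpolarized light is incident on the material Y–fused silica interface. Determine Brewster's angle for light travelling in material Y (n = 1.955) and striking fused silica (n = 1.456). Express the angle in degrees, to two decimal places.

θ_B ≈ 36.68°

Brewster's condition: tan θ_B = n₂/n₁ = 1.456/1.955 = 0.7448. Taking the arctangent, θ_B = 36.68°.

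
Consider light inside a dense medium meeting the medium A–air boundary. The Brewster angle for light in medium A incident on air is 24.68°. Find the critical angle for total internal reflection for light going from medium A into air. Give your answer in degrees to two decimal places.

tan θ_B = n₂/n₁ = tan 24.68° = 0.4595.
Total internal reflection: sin θ_c = n₂/n₁ = 0.4595.
θ_c = arcsin(0.4595) = 27.36°.

θ_c ≈ 27.36°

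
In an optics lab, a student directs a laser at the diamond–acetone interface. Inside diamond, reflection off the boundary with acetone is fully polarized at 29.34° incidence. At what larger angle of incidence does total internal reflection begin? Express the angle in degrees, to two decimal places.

θ_c ≈ 34.20°

tan θ_B = n₂/n₁ = tan 29.34° = 0.5621.
Total internal reflection: sin θ_c = n₂/n₁ = 0.5621.
θ_c = arcsin(0.5621) = 34.20°.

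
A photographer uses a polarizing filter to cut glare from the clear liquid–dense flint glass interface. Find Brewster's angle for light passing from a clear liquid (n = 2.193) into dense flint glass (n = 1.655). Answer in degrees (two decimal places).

tan θ_B = n₂/n₁ = 1.655/2.193 = 0.7547.
So θ_B = arctan 0.7547 = 37.04°.

θ_B ≈ 37.04°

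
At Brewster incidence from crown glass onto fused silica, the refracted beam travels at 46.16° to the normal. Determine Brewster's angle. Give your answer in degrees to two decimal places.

θ_B ≈ 43.84°

Brewster's condition makes the reflected and refracted beams perpendicular: θ_B + θ_t = 90°.
θ_B = 90° − 46.16° = 43.84°.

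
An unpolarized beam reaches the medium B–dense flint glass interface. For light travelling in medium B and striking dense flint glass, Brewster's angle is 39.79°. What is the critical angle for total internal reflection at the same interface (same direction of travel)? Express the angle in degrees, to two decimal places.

θ_c ≈ 56.39°

From Brewster, n₂/n₁ = tan θ_B = tan 39.79° = 0.8329.
Then sin θ_c = n₂/n₁ = 0.8329, so θ_c = arcsin 0.8329 = 56.39°.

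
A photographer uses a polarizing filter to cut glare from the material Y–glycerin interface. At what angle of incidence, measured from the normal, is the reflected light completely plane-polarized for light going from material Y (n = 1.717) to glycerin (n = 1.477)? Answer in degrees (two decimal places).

θ_B ≈ 40.70°

Here n₂/n₁ = 1.477/1.717 = 0.8602, and Brewster's law gives tan θ_B = n₂/n₁.
So θ_B = arctan 0.8602 = 40.70°.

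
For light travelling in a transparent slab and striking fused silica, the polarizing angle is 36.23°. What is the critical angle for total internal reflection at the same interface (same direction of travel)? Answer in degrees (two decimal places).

From Brewster, n₂/n₁ = tan θ_B = tan 36.23° = 0.7327.
Then sin θ_c = n₂/n₁ = 0.7327, so θ_c = arcsin 0.7327 = 47.11°.

θ_c ≈ 47.11°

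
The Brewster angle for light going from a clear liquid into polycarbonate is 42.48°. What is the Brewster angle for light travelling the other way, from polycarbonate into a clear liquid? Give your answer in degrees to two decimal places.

Reversing the direction swaps n₁ and n₂, so tan θ_B' = 1/tan θ_B and θ_B' = 90° − θ_B.
Hence θ_B' = 90° − 42.48° = 47.52°.

θ_B' ≈ 47.52°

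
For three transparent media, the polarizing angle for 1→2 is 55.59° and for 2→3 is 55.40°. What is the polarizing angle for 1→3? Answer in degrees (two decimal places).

tan θ_B(1→2) = n₂/n₁ = tan 55.59° = 1.4599.
tan θ_B(2→3) = n₃/n₂ = tan 55.40° = 1.4496.
So n₃/n₁ = (n₂/n₁)(n₃/n₂) = 1.4599 × 1.4496 = 2.1163.
θ_B(1→3) = arctan(2.1163) = 64.71°.

θ_B ≈ 64.71°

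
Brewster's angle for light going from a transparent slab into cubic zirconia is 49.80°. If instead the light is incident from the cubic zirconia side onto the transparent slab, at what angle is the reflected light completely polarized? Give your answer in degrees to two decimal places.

θ_B' ≈ 40.20°

The two Brewster angles are complementary: θ_B' = 90° − θ_B = 90° − 49.80° = 40.20°.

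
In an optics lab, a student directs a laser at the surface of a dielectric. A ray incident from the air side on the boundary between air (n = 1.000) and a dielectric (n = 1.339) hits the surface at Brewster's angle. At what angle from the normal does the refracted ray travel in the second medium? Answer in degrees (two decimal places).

θ_B = arctan(n₂/n₁) = arctan(1.339/1.000) = 53.25°.
The refracted ray is perpendicular to the reflected ray, so θ_t = 90° − θ_B = 36.75°.

θ_t ≈ 36.75°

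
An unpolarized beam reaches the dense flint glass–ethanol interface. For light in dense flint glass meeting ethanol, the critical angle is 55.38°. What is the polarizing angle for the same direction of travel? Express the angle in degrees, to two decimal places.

θ_B ≈ 39.45°

n₂/n₁ = sin θ_c = sin 55.38° = 0.8229.
tan θ_B equals the same ratio, so θ_B = arctan(0.8229) = 39.45°.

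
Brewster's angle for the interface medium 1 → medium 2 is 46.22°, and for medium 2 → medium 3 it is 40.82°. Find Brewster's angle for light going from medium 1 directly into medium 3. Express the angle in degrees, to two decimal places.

n₂/n₁ = tan 46.22° = 1.0435 and n₃/n₂ = tan 40.82° = 0.8638.
Multiplying, n₃/n₁ = 1.0435 × 0.8638 = 0.9014, and θ_B(1→3) = arctan 0.9014 = 42.03°.

θ_B ≈ 42.03°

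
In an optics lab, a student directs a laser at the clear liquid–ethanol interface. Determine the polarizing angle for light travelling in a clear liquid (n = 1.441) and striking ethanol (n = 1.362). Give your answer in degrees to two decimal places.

θ_B ≈ 43.39°

The reflected p-component vanishes when tan θ_B = n₂/n₁.
tan θ_B = n₂/n₁ = 1.362/1.441 = 0.9452. Taking the arctangent, θ_B = 43.39°.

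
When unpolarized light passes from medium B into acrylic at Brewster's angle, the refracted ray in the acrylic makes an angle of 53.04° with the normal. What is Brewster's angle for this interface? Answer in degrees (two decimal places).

θ_B ≈ 36.96°

Since the reflected and refracted rays are at right angles at the polarizing angle, θ_B + θ_t = 90°.
θ_B = 90° − 53.04° = 36.96°.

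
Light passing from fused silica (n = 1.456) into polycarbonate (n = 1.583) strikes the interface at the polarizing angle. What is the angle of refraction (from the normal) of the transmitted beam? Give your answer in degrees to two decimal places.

tan θ_B = n₂/n₁ = 1.583/1.456 = 1.0872, so θ_B = 47.39°.
Since θ_B + θ_t = 90° at Brewster incidence, θ_t = 90° − 47.39° = 42.61°.

θ_t ≈ 42.61°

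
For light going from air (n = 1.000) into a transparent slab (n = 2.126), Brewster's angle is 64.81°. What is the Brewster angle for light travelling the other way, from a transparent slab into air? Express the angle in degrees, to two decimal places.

tan θ_B' = n₁/n₂ = 1/tan θ_B, so θ_B' = 90° − θ_B.
θ_B' = 90° − 64.81° = 25.19°.

θ_B' ≈ 25.19°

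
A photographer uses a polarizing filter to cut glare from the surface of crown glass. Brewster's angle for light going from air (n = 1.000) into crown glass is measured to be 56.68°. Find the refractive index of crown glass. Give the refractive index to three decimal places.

At Brewster's angle, tan θ_B = n₂/n₁ with n₁ on the incident side (air) and n₂ on the transmitted side (crown glass).
n₂ = n₁ tan θ_B = 1.000 × tan 56.68° = 1.521.

n ≈ 1.521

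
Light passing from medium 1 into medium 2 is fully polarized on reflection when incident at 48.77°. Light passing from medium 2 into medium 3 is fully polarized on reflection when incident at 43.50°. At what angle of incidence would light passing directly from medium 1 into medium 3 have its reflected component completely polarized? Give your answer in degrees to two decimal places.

θ_B ≈ 47.28°

n₂/n₁ = tan 48.77° = 1.1411 and n₃/n₂ = tan 43.50° = 0.9490.
So n₃/n₁ = (n₂/n₁)(n₃/n₂) = 1.1411 × 0.9490 = 1.0828.
θ_B(1→3) = arctan(1.0828) = 47.28°.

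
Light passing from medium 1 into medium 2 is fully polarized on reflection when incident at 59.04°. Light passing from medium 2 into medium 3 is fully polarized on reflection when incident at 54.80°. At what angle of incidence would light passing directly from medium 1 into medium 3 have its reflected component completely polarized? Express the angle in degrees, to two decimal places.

θ_B ≈ 67.06°

tan θ_B(1→2) = n₂/n₁ = tan 59.04° = 1.6669.
tan θ_B(2→3) = n₃/n₂ = tan 54.80° = 1.4176.
Multiplying, n₃/n₁ = 1.6669 × 1.4176 = 2.3630, and θ_B(1→3) = arctan 2.3630 = 67.06°.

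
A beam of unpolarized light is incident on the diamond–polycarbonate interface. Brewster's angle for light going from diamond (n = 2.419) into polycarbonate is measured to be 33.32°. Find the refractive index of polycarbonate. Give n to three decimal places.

n ≈ 1.590

At Brewster's angle, tan θ_B = n₂/n₁ with n₁ on the incident side (diamond) and n₂ on the transmitted side (polycarbonate).
n₂ = n₁ tan θ_B = 2.419 × tan 33.32° = 1.590.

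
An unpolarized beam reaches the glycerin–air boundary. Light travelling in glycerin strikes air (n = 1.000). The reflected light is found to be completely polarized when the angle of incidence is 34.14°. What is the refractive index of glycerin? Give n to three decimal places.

n ≈ 1.475

At the Brewster angle, tan θ_B = n₂/n₁ with n₁ on the incident side (glycerin) and n₂ on the transmitted side (air).
n₁ = n₂ / tan θ_B = 1.000 / tan 34.14° = 1.475.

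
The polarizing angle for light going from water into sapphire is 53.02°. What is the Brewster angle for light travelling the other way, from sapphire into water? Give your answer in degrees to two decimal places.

tan θ_B' = n₁/n₂ = 1/tan θ_B, so θ_B' = 90° − θ_B.
θ_B' = 90° − 53.02° = 36.98°.

θ_B' ≈ 36.98°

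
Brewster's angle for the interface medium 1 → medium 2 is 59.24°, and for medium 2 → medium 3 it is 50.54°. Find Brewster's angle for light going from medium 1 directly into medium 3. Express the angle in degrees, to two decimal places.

θ_B ≈ 63.90°

n₂/n₁ = tan 59.24° = 1.6802 and n₃/n₂ = tan 50.54° = 1.2148.
Multiplying, n₃/n₁ = 1.6802 × 1.2148 = 2.0411, and θ_B(1→3) = arctan 2.0411 = 63.90°.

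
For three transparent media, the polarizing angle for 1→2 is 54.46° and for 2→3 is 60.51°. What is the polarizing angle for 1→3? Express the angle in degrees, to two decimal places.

θ_B ≈ 68.00°

n₂/n₁ = tan 54.46° = 1.3999 and n₃/n₂ = tan 60.51° = 1.7682.
n₃/n₁ = 2.4753. Then tan θ_B(1→3) = n₃/n₁, so θ_B(1→3) = arctan(2.4753) = 68.00°.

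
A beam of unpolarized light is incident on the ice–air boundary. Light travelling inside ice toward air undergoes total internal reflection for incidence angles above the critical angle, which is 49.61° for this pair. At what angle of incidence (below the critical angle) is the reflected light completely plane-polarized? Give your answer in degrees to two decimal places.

θ_B ≈ 37.29°

n₂/n₁ = sin θ_c = sin 49.61° = 0.7617.
tan θ_B equals the same ratio, so θ_B = arctan(0.7617) = 37.29°.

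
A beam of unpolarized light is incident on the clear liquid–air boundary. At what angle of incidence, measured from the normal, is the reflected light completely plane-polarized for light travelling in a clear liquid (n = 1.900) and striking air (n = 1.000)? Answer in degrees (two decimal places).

θ_B ≈ 27.76°

Here n₂/n₁ = 1.000/1.900 = 0.5263, and Brewster's law gives tan θ_B = n₂/n₁. Taking the arctangent, θ_B = 27.76°.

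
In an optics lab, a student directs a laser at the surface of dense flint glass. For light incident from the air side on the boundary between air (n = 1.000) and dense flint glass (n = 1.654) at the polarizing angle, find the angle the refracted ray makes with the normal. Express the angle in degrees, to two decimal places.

θ_B = arctan(n₂/n₁) = arctan(1.654/1.000) = 58.84°.
At Brewster's angle the reflected and refracted rays are perpendicular, so θ_t = 90° − θ_B = 90° − 58.84° = 31.16°.

θ_t ≈ 31.16°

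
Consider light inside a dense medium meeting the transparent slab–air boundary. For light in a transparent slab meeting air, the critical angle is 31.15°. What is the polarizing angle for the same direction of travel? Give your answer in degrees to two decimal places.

n₂/n₁ = sin θ_c = sin 31.15° = 0.5173.
tan θ_B equals the same ratio, so θ_B = arctan(0.5173) = 27.35°.

θ_B ≈ 27.35°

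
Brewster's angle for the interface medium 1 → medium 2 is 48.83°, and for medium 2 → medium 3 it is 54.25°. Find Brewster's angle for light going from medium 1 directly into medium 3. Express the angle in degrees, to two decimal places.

Each Brewster angle gives a ratio: n₂/n₁ = tan 48.83° = 1.1435, n₃/n₂ = tan 54.25° = 1.3891.
So n₃/n₁ = (n₂/n₁)(n₃/n₂) = 1.1435 × 1.3891 = 1.5884.
θ_B(1→3) = arctan(1.5884) = 57.81°.

θ_B ≈ 57.81°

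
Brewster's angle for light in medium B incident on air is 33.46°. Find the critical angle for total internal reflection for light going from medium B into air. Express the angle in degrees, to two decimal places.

tan θ_B = n₂/n₁ = tan 33.46° = 0.6609.
Total internal reflection: sin θ_c = n₂/n₁ = 0.6609.
θ_c = arcsin(0.6609) = 41.37°.

θ_c ≈ 41.37°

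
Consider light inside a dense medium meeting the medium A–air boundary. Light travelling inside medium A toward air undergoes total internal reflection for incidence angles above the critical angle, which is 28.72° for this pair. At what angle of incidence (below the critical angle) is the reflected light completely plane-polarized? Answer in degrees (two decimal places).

θ_B ≈ 25.67°

At the critical angle sin θ_c = n₂/n₁, giving n₂/n₁ = sin 28.72° = 0.4805.
Then tan θ_B = n₂/n₁ = 0.4805, so θ_B = arctan 0.4805 = 25.67°.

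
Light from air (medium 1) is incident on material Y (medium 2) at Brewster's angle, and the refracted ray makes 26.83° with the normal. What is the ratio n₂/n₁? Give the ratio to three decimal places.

n₂/n₁ ≈ 1.977

At Brewster incidence θ_B = 90° − θ_t = 90° − 26.83° = 63.17°.
Then n₂/n₁ = tan θ_B = tan 63.17° = 1.977.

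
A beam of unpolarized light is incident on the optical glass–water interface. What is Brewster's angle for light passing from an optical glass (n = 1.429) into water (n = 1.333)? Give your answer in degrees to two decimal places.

θ_B ≈ 43.01°

Here n₂/n₁ = 1.333/1.429 = 0.9328, and Brewster's law gives tan θ_B = n₂/n₁. Taking the arctangent, θ_B = 43.01°.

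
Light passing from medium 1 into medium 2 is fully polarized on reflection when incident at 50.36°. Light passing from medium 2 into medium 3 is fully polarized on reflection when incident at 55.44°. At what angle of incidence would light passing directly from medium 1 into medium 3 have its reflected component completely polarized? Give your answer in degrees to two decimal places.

n₂/n₁ = tan 50.36° = 1.2071 and n₃/n₂ = tan 55.44° = 1.4517.
Multiplying, n₃/n₁ = 1.2071 × 1.4517 = 1.7524, and θ_B(1→3) = arctan 1.7524 = 60.29°.

θ_B ≈ 60.29°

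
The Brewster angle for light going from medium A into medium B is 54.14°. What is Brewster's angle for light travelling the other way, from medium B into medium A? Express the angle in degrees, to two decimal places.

tan θ_B' = n₁/n₂ = 1/tan θ_B, so θ_B' = 90° − θ_B.
θ_B' = 90° − 54.14° = 35.86°.

θ_B' ≈ 35.86°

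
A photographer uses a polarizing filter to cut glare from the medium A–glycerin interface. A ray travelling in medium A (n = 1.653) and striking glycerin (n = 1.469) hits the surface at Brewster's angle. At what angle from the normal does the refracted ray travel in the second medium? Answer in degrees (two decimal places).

θ_t ≈ 48.37°

tan θ_B = n₂/n₁ = 1.469/1.653 = 0.8887, so θ_B = 41.63°.
The refracted ray is perpendicular to the reflected ray, so θ_t = 90° − θ_B = 48.37°.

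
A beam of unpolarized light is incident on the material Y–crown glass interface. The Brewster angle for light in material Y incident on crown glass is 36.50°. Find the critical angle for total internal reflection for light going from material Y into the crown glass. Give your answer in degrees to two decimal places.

θ_c ≈ 47.73°

From Brewster, n₂/n₁ = tan θ_B = tan 36.50° = 0.7400.
Then sin θ_c = n₂/n₁ = 0.7400, so θ_c = arcsin 0.7400 = 47.73°.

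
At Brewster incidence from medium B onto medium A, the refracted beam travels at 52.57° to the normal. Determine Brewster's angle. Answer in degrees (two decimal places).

At Brewster's angle the reflected and refracted rays are perpendicular, so θ_B + θ_t = 90°.
θ_B = 90° − 52.57° = 37.43°.

θ_B ≈ 37.43°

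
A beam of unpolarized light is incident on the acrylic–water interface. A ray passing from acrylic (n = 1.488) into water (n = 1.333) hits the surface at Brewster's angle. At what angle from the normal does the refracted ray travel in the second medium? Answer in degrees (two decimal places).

θ_t ≈ 48.14°

θ_B = arctan(n₂/n₁) = arctan(1.333/1.488) = 41.86°.
At Brewster's angle the reflected and refracted rays are perpendicular, so θ_t = 90° − θ_B = 90° − 41.86° = 48.14°.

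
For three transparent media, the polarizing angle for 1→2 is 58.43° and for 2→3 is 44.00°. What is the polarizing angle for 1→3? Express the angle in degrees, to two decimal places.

n₂/n₁ = tan 58.43° = 1.6274 and n₃/n₂ = tan 44.00° = 0.9657.
n₃/n₁ = 1.5715. Then tan θ_B(1→3) = n₃/n₁, so θ_B(1→3) = arctan(1.5715) = 57.53°.

θ_B ≈ 57.53°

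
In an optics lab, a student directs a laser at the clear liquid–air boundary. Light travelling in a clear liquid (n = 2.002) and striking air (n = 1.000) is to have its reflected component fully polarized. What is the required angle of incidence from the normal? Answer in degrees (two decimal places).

θ_B ≈ 26.54°

At Brewster's angle the reflected and refracted rays are perpendicular, which with Snell's law gives tan θ_B = n₂/n₁.
Brewster's condition: tan θ_B = n₂/n₁ = 1.000/2.002 = 0.4995. Taking the arctangent, θ_B = 26.54°.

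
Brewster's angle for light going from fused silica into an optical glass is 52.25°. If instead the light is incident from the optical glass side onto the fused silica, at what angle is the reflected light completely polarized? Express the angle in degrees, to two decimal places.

θ_B' ≈ 37.75°

Reversing the direction swaps n₁ and n₂, so tan θ_B' = 1/tan θ_B and θ_B' = 90° − θ_B.
Hence θ_B' = 90° − 52.25° = 37.75°.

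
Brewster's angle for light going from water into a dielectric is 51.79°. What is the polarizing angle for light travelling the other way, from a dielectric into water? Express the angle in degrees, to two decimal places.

θ_B' ≈ 38.21°

The two Brewster angles are complementary: θ_B' = 90° − θ_B = 90° − 51.79° = 38.21°.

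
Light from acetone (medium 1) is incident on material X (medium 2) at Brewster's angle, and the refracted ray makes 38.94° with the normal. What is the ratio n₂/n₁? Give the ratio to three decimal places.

n₂/n₁ ≈ 1.238

θ_B + θ_t = 90°, so θ_B = 90° − 38.94° = 51.06°.
Then n₂/n₁ = tan θ_B = tan 51.06° = 1.238.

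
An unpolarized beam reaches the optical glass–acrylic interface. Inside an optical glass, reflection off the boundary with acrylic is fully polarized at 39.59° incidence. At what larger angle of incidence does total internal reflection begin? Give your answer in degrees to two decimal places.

θ_c ≈ 55.79°

tan θ_B = n₂/n₁ = tan 39.59° = 0.8270.
Total internal reflection: sin θ_c = n₂/n₁ = 0.8270.
θ_c = arcsin(0.8270) = 55.79°.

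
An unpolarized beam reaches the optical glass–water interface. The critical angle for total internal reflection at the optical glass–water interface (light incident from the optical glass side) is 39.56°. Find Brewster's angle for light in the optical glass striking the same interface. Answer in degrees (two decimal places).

n₂/n₁ = sin θ_c = sin 39.56° = 0.6369.
tan θ_B equals the same ratio, so θ_B = arctan(0.6369) = 32.49°.

θ_B ≈ 32.49°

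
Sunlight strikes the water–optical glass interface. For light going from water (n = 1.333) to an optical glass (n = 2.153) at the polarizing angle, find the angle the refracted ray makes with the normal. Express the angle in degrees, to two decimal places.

tan θ_B = n₂/n₁ = 2.153/1.333 = 1.6152, so θ_B = 58.24°.
At Brewster's angle the reflected and refracted rays are perpendicular, so θ_t = 90° − θ_B = 90° − 58.24° = 31.76°.

θ_t ≈ 31.76°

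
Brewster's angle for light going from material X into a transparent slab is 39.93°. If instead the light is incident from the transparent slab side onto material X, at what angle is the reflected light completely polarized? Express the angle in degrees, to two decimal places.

θ_B' ≈ 50.07°

tan θ_B' = n₁/n₂ = 1/tan θ_B, so θ_B' = 90° − θ_B.
θ_B' = 90° − 39.93° = 50.07°.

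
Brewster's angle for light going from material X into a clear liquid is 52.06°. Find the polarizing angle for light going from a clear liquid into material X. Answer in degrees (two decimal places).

tan θ_B' = n₁/n₂ = 1/tan θ_B, so θ_B' = 90° − θ_B.
θ_B' = 90° − 52.06° = 37.94°.

θ_B' ≈ 37.94°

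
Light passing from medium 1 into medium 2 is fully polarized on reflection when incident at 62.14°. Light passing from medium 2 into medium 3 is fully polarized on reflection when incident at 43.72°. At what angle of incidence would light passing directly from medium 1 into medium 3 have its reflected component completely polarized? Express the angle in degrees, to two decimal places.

tan θ_B(1→2) = n₂/n₁ = tan 62.14° = 1.8919.
tan θ_B(2→3) = n₃/n₂ = tan 43.72° = 0.9563.
Multiplying, n₃/n₁ = 1.8919 × 0.9563 = 1.8092, and θ_B(1→3) = arctan 1.8092 = 61.07°.

θ_B ≈ 61.07°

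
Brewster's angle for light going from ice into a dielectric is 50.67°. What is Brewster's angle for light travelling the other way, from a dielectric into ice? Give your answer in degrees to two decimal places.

θ_B' ≈ 39.33°

tan θ_B' = n₁/n₂ = 1/tan θ_B, so θ_B' = 90° − θ_B.
θ_B' = 90° − 50.67° = 39.33°.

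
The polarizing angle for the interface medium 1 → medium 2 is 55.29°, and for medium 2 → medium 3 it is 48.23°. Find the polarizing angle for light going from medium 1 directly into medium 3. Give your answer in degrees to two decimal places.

θ_B ≈ 58.26°

Each Brewster angle gives a ratio: n₂/n₁ = tan 55.29° = 1.4436, n₃/n₂ = tan 48.23° = 1.1196.
Multiplying, n₃/n₁ = 1.4436 × 1.1196 = 1.6163, and θ_B(1→3) = arctan 1.6163 = 58.26°.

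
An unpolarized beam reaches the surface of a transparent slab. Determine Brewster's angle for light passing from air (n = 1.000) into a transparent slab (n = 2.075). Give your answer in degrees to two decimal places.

θ_B ≈ 64.27°

Here n₂/n₁ = 2.075/1.000 = 2.0750, and Brewster's law gives tan θ_B = n₂/n₁.
So θ_B = arctan 2.0750 = 64.27°.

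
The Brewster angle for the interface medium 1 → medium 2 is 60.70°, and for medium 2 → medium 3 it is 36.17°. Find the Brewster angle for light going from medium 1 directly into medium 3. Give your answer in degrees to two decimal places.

tan θ_B(1→2) = n₂/n₁ = tan 60.70° = 1.7820.
tan θ_B(2→3) = n₃/n₂ = tan 36.17° = 0.7311.
n₃/n₁ = 1.3028. Then tan θ_B(1→3) = n₃/n₁, so θ_B(1→3) = arctan(1.3028) = 52.49°.

θ_B ≈ 52.49°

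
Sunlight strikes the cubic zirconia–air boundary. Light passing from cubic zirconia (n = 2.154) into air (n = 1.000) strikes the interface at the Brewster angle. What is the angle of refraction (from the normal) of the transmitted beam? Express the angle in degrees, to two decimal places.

θ_t ≈ 65.10°

First find Brewster's angle: tan θ_B = 1.000/2.154 = 0.4643, giving θ_B = 24.90°.
Since θ_B + θ_t = 90° at Brewster incidence, θ_t = 90° − 24.90° = 65.10°.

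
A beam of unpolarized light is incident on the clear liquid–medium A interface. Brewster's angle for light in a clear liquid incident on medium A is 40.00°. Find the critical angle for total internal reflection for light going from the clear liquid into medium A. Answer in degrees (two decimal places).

θ_c ≈ 57.05°

n₂/n₁ = tan 40.00° = 0.8391; the critical angle satisfies sin θ_c = n₂/n₁.
θ_c = arcsin(0.8391) = 57.05°.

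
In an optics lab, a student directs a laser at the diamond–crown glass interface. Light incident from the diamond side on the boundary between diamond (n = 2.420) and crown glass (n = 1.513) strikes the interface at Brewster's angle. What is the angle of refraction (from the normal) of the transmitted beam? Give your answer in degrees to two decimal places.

θ_t ≈ 57.99°

θ_B = arctan(n₂/n₁) = arctan(1.513/2.420) = 32.01°.
The refracted ray is perpendicular to the reflected ray, so θ_t = 90° − θ_B = 57.99°.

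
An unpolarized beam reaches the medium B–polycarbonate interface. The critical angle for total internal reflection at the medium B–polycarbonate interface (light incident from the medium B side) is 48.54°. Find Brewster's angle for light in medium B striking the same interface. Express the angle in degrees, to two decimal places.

θ_B ≈ 36.85°

sin θ_c = n₂/n₁, so n₂/n₁ = sin 48.54° = 0.7494.
Brewster: tan θ_B = n₂/n₁ = 0.7494.
θ_B = arctan(0.7494) = 36.85°.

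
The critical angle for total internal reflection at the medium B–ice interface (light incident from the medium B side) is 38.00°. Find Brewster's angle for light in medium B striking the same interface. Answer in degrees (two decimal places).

θ_B ≈ 31.62°

sin θ_c = n₂/n₁, so n₂/n₁ = sin 38.00° = 0.6157.
Brewster: tan θ_B = n₂/n₁ = 0.6157.
θ_B = arctan(0.6157) = 31.62°.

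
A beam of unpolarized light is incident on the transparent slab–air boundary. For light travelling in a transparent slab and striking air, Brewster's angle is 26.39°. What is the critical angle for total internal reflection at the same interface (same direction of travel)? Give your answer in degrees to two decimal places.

θ_c ≈ 29.75°

From Brewster, n₂/n₁ = tan θ_B = tan 26.39° = 0.4962.
Then sin θ_c = n₂/n₁ = 0.4962, so θ_c = arcsin 0.4962 = 29.75°.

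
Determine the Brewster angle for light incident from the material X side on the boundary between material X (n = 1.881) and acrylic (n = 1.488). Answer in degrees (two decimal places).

Here n₂/n₁ = 1.488/1.881 = 0.7911, and Brewster's law gives tan θ_B = n₂/n₁.
So θ_B = arctan 0.7911 = 38.35°.

θ_B ≈ 38.35°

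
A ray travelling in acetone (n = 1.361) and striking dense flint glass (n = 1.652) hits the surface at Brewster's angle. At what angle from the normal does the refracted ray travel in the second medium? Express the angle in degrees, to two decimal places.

θ_t ≈ 39.48°

θ_B = arctan(n₂/n₁) = arctan(1.652/1.361) = 50.52°.
Since θ_B + θ_t = 90° at Brewster incidence, θ_t = 90° − 50.52° = 39.48°.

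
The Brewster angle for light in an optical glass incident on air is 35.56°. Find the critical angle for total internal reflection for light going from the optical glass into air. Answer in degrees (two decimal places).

θ_c ≈ 45.63°

From Brewster, n₂/n₁ = tan θ_B = tan 35.56° = 0.7149.
Then sin θ_c = n₂/n₁ = 0.7149, so θ_c = arcsin 0.7149 = 45.63°.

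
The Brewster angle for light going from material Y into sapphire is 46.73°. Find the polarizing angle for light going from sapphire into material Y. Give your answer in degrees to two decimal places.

θ_B' ≈ 43.27°

The two Brewster angles are complementary: θ_B' = 90° − θ_B = 90° − 46.73° = 43.27°.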